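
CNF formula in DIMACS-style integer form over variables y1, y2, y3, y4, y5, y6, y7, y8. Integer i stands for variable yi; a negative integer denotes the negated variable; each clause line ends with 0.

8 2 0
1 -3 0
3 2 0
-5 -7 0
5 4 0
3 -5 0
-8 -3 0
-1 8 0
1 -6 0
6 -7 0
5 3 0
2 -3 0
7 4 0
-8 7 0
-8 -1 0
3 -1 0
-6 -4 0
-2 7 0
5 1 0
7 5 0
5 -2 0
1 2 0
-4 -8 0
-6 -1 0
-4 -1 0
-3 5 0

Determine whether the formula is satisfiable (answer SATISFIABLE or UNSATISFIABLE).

y1 = True:
  propagation gives y8=True; an empty clause results — contradiction.
y1 = False:
  propagation gives y3=False, y2=True, y5=False; an empty clause results — contradiction.
Every branch closes, so no satisfying assignment exists.

UNSATISFIABLE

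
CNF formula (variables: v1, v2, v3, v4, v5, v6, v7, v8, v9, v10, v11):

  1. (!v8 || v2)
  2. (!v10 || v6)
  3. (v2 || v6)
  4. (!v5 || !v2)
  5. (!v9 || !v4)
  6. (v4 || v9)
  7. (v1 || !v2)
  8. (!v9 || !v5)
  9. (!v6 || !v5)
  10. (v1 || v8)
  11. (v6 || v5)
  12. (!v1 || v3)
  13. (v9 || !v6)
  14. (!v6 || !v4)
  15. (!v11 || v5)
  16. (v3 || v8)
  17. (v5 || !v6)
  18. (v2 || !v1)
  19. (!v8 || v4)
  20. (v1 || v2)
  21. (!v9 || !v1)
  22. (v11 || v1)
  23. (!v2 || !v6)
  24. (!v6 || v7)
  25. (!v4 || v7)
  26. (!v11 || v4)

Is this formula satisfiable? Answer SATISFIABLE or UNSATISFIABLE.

v6 = True:
  propagation gives v5=False; an empty clause results — contradiction.
v6 = False:
  propagation gives v10=False, v2=True, v5=False; an empty clause results — contradiction.
Every branch closes, so no satisfying assignment exists.

UNSATISFIABLE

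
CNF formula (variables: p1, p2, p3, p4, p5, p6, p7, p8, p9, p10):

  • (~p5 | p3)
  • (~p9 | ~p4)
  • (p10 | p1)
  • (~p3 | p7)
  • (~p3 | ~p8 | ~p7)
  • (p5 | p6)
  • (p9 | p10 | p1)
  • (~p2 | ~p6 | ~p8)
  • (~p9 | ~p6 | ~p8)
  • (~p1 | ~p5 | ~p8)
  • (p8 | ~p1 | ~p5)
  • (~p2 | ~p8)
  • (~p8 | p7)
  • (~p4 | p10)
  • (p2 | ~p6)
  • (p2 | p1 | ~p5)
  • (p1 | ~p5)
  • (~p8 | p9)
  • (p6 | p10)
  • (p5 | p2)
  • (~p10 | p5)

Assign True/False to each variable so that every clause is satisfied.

Pure literal: p4 appears only negated; assign p4 = False.
Set p1 = True and propagate.
Branch on p2: take p2 = True.
  then p8 is forced to False.
  then p5 is forced to False.
  then p6 is forced to True.
  then p10 is forced to False.
The remaining clauses are satisfied by p3 = False, p7 = True, p9 = True.

p1=True, p2=True, p3=False, p4=False, p5=False, p6=True, p7=True, p8=False, p9=True, p10=False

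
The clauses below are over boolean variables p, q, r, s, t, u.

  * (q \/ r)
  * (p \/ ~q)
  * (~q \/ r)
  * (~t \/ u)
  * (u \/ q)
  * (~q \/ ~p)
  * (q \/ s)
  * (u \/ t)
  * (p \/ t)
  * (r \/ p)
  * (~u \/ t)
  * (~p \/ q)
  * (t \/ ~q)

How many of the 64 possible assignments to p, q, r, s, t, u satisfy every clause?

1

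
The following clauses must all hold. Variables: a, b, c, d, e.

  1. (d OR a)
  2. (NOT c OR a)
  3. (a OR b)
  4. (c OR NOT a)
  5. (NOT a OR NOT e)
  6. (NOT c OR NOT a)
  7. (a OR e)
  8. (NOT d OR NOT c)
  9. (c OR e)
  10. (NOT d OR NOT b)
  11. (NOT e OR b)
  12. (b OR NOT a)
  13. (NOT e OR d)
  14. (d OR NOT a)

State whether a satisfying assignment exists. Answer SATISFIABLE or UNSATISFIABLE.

a = True:
  propagation gives c=True; an empty clause results — contradiction.
a = False:
  propagation gives d=True, c=False, b=True; an empty clause results — contradiction.
Every branch closes, so no satisfying assignment exists.

UNSATISFIABLE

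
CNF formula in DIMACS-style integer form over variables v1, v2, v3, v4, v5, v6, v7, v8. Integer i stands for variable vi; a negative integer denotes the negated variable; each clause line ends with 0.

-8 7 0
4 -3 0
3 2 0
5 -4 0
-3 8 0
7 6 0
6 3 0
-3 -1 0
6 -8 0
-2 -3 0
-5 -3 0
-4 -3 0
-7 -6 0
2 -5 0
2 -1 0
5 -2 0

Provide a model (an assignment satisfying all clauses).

v1 = T, v2 = T, v3 = F, v4 = F, v5 = T, v6 = T, v7 = F, v8 = F

Check each clause:
  1. {¬v8, v7} — ¬v8 is true.
  2. {v4, ¬v3} — ¬v3 is true.
  3. {v2, v3} — v2 is true.
  4. {¬v4, v5} — ¬v4 is true.
  5. {v8, ¬v3} — ¬v3 is true.
  6. {v7, v6} — v6 is true.
  7. {v6, v3} — v6 is true.
  8. {¬v1, ¬v3} — ¬v3 is true.
  9. {¬v8, v6} — ¬v8 is true.
  10. {¬v2, ¬v3} — ¬v3 is true.
  11. {¬v5, ¬v3} — ¬v3 is true.
  12. {¬v4, ¬v3} — ¬v4 is true.
  13. {¬v7, ¬v6} — ¬v7 is true.
  14. {v2, ¬v5} — v2 is true.
  15. {¬v1, v2} — v2 is true.
  16. {v5, ¬v2} — v5 is true.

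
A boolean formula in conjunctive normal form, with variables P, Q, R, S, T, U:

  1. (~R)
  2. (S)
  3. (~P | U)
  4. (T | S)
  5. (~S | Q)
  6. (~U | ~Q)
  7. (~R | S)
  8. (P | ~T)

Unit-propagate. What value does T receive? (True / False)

False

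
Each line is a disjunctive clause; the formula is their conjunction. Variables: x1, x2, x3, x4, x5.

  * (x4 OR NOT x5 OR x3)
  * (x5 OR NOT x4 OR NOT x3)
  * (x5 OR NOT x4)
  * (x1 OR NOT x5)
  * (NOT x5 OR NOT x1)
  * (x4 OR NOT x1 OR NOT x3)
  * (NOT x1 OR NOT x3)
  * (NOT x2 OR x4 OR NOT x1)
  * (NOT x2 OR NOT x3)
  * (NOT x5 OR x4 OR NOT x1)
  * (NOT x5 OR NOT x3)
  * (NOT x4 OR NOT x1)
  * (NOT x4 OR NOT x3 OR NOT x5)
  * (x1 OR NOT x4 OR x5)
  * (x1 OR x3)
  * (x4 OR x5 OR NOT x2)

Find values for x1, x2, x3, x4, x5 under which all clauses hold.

x1 = F  x2 = F  x3 = T  x4 = F  x5 = F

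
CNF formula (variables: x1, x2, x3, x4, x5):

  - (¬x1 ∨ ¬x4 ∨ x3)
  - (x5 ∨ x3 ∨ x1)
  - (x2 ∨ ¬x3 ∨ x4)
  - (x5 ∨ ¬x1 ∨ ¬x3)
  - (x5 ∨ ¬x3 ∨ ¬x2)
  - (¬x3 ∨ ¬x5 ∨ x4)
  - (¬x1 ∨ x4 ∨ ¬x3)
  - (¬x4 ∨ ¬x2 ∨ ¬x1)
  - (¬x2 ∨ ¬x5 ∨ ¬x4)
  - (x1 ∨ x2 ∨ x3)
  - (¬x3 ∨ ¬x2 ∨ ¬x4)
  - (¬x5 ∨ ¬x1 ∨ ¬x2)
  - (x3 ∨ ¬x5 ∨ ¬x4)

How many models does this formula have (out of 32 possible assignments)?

7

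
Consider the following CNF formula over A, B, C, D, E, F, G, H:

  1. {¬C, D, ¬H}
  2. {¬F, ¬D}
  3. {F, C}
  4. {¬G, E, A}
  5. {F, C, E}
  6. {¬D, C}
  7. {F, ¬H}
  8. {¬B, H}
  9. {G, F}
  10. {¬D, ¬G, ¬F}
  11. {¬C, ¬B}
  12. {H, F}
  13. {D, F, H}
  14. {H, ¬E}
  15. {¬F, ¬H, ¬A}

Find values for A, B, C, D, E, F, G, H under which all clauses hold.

B occurs only negated in the remaining clauses — set B = False.
Try A = False.
Branch on C: take C = True.
Branch on D: take D = False.
  then H is forced to False.
  then F is forced to True.
  then E is forced to False.
  then G is forced to False.
Check each clause:
  1. {¬H, ¬C, D} — ¬H is true.
  2. {¬F, ¬D} — ¬D is true.
  3. {F, C} — C is true.
  4. {¬G, A, E} — ¬G is true.
  5. {C, E, F} — C is true.
  6. {C, ¬D} — C is true.
  7. {F, ¬H} — ¬H is true.
  8. {¬B, H} — ¬B is true.
  9. {G, F} — F is true.
  10. {¬F, ¬G, ¬D} — ¬G is true.
  11. {¬C, ¬B} — ¬B is true.
  12. {F, H} — F is true.
  13. {H, D, F} — F is true.
  14. {H, ¬E} — ¬E is true.
  15. {¬A, ¬H, ¬F} — ¬H is true.

A=F  B=F  C=T  D=F  E=F  F=T  G=F  H=F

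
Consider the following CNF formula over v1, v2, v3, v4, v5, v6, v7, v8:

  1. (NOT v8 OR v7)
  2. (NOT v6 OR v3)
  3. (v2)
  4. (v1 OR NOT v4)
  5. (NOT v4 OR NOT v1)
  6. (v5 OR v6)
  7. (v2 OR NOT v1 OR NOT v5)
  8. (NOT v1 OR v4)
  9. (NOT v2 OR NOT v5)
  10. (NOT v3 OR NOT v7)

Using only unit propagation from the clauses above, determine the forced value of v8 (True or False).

(v2) is a unit clause: v2 = True.
In (NOT v2 OR NOT v5), NOT v2 is now false; NOT v5 must hold, so v5 = False.
From (v5 OR v6) and v5 = False: v6 = True.
(NOT v6 OR v3): since v6 = True, the clause reduces to (v3). v3 = True.
(NOT v3 OR NOT v7): since v3 = True, the clause reduces to (NOT v7). v7 = False.
In (NOT v8 OR v7), v7 is now false; NOT v8 must hold, so v8 = False.

False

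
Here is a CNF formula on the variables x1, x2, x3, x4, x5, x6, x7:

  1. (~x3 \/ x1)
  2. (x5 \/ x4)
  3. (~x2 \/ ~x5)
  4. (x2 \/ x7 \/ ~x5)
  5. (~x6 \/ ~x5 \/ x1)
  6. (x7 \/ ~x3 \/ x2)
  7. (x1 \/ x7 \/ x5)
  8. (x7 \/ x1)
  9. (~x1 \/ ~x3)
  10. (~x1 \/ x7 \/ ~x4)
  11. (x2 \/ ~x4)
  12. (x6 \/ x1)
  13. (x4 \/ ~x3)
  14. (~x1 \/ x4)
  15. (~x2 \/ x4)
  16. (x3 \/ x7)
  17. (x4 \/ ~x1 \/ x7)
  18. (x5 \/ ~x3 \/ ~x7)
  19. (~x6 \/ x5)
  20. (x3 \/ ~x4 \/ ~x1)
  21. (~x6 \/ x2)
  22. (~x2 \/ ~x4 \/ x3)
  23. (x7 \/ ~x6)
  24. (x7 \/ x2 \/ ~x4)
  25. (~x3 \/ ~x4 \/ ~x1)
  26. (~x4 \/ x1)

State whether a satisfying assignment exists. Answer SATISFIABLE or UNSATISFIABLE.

UNSATISFIABLE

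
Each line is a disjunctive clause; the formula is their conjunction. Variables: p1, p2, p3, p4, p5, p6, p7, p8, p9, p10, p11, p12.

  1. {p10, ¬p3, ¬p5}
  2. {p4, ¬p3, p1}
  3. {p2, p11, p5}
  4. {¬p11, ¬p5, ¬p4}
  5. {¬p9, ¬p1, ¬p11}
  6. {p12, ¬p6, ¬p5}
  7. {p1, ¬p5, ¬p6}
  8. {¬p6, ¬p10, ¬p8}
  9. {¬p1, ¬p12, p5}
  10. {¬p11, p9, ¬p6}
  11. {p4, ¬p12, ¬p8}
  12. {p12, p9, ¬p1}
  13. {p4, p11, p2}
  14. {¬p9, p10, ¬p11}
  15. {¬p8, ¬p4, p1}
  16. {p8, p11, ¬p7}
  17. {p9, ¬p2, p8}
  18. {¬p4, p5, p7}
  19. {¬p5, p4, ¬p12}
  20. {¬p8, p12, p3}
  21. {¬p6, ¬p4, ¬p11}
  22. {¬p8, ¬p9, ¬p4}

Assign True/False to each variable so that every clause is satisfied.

p1=0, p2=0, p3=0, p4=0, p5=0, p6=0, p7=0, p8=0, p9=1, p10=1, p11=1, p12=0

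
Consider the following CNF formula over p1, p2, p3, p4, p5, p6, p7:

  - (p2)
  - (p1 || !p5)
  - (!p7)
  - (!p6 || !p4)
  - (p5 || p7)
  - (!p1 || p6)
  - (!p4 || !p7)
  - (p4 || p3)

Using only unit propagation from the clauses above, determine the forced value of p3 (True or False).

True

(p2) is a unit clause: p2 = True.
Unit clause (!p7) sets p7 = False.
(p7 || p5): since p7 = False, the clause reduces to (p5). p5 = True.
(!p5 || p1) with p5 = True leaves only p1, so p1 = True.
From (p6 || !p1) and p1 = True: p6 = True.
From (!p4 || !p6) and p6 = True: p4 = False.
(p4 || p3): since p4 = False, the clause reduces to (p3). p3 = True.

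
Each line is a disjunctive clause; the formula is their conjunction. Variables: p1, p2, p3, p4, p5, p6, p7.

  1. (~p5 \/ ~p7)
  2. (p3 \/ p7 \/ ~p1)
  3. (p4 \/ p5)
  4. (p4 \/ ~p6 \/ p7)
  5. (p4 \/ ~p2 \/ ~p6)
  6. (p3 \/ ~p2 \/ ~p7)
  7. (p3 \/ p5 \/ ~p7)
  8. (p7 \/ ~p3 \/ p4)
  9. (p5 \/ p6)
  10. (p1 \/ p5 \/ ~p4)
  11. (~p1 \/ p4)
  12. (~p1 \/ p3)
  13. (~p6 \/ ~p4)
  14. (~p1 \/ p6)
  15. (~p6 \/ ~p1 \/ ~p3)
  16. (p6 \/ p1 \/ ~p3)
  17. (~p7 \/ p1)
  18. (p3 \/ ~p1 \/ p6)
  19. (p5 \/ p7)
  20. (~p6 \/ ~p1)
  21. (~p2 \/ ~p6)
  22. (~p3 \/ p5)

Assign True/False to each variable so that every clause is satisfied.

p1 = False, p2 = False, p3 = False, p4 = False, p5 = True, p6 = False, p7 = False

Check each clause:
  1. (~p5 \/ ~p7) — ~p7 is true.
  2. (p7 \/ p3 \/ ~p1) — ~p1 is true.
  3. (p5 \/ p4) — p5 is true.
  4. (p4 \/ p7 \/ ~p6) — ~p6 is true.
  5. (~p6 \/ ~p2 \/ p4) — ~p6 is true.
  6. (p3 \/ ~p7 \/ ~p2) — ~p7 is true.
  7. (p5 \/ p3 \/ ~p7) — ~p7 is true.
  8. (p7 \/ p4 \/ ~p3) — ~p3 is true.
  9. (p5 \/ p6) — p5 is true.
  10. (p1 \/ ~p4 \/ p5) — ~p4 is true.
  11. (p4 \/ ~p1) — ~p1 is true.
  12. (p3 \/ ~p1) — ~p1 is true.
  13. (~p6 \/ ~p4) — ~p6 is true.
  14. (~p1 \/ p6) — ~p1 is true.
  15. (~p6 \/ ~p1 \/ ~p3) — ~p6 is true.
  16. (p6 \/ p1 \/ ~p3) — ~p3 is true.
  17. (p1 \/ ~p7) — ~p7 is true.
  18. (~p1 \/ p6 \/ p3) — ~p1 is true.
  19. (p5 \/ p7) — p5 is true.
  20. (~p6 \/ ~p1) — ~p6 is true.
  21. (~p6 \/ ~p2) — ~p6 is true.
  22. (~p3 \/ p5) — p5 is true.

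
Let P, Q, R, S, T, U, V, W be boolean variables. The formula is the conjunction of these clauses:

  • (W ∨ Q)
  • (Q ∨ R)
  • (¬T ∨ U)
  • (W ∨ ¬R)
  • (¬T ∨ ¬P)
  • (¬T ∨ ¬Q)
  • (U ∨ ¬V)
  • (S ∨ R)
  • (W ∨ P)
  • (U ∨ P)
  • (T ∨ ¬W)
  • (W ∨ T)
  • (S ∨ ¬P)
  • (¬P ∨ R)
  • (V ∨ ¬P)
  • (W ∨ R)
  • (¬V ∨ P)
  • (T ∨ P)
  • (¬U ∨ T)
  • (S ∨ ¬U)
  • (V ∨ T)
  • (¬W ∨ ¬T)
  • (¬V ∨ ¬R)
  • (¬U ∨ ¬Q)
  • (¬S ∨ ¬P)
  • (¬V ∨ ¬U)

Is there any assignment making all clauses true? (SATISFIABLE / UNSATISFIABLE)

P = True:
  propagation gives T=False, W=False; an empty clause results — contradiction.
P = False:
  propagation gives W=True, U=True, T=True; an empty clause results — contradiction.
Every branch closes, so no satisfying assignment exists.

UNSATISFIABLE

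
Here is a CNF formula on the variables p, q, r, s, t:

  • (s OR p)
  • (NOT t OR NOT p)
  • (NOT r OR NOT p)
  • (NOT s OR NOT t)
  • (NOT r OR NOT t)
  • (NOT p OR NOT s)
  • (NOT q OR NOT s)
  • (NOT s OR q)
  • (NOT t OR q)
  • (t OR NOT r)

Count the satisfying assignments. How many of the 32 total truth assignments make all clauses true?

2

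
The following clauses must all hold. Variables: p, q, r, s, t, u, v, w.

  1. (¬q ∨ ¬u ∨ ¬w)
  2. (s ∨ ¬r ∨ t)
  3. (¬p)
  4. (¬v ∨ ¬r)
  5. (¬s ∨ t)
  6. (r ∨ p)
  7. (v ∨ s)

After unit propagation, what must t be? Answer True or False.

(¬p) is a unit clause: p = False.
(r ∨ p) with p = False leaves only r, so r = True.
From (¬v ∨ ¬r) and r = True: v = False.
(s ∨ v) with v = False leaves only s, so s = True.
In (t ∨ ¬s), ¬s is now false; t must hold, so t = True.

True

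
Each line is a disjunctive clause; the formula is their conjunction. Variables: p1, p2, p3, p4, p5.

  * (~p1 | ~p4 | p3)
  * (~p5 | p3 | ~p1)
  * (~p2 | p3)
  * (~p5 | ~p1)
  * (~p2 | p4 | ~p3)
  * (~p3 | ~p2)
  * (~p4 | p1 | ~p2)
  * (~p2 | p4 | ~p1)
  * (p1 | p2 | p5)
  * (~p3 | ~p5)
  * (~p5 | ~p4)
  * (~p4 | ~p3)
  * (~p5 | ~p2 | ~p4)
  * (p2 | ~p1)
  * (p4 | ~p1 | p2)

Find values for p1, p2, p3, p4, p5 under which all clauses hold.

p1=0, p2=0, p3=0, p4=0, p5=1

Set p1 = False and propagate.
Set p2 = False and propagate.
  then p5 is forced to True.
  then p3 is forced to False.
  then p4 is forced to False.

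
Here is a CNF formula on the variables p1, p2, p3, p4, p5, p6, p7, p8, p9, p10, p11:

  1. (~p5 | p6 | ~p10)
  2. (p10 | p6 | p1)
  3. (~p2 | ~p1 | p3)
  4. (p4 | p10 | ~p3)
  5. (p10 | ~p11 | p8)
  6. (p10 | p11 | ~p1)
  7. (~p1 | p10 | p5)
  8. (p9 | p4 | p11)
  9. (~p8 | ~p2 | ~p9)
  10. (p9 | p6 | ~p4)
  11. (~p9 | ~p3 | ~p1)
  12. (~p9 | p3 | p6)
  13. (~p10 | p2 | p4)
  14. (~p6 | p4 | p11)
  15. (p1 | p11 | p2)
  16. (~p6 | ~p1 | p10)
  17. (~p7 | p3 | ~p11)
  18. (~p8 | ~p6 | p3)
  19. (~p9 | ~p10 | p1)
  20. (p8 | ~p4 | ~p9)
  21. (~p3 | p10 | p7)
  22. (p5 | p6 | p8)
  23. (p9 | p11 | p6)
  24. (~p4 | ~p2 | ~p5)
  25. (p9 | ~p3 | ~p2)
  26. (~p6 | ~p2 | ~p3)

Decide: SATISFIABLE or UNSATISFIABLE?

Set p1 = True and propagate.
Branch on p2: take p2 = False.
Branch on p3: take p3 = True.
  then p9 is forced to False.
For the remaining variables, p4 = True, p5 = False, p6 = True, p7 = False, p8 = True, p10 = True, p11 = False works.
Every clause has at least one true literal under this assignment.
So p1=True, p2=False, p3=True, p4=True, p5=False, p6=True, p7=False, p8=True, p9=False, p10=True, p11=False is a satisfying assignment.

SATISFIABLE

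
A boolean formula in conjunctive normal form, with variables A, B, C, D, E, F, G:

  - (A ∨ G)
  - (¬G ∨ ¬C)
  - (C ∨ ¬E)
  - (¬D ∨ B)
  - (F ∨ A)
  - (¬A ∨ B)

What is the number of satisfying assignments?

Case analysis on A and B:
  A=1, B=1: D, F free; 4 ways for (C,E,G) × 2^2 = 16.
  A=1, B=0: a clause becomes empty — 0.
  A=0, B=1: remaining (C,D,E,F,G) ∈ {(0,0,0,1,1); (0,1,0,1,1)} — 2.
  A=0, B=0: remaining (C,D,E,F,G) ∈ {(0,0,0,1,1)} — 1.
Total: 16 + 0 + 2 + 1 = 19.

19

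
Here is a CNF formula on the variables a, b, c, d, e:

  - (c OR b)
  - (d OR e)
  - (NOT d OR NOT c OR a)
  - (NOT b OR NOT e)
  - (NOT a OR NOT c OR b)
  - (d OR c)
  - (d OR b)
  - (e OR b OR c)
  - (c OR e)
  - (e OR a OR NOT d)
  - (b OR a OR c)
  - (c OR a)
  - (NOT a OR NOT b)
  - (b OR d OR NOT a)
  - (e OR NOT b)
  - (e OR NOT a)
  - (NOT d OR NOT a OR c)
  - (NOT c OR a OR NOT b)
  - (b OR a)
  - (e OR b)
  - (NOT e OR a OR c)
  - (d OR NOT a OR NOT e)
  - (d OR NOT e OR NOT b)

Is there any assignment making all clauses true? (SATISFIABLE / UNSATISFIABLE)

UNSATISFIABLE

a = True:
  propagation gives b=False, c=True; an empty clause results — contradiction.
a = False:
  propagation gives c=True, d=False, e=True, b=False; an empty clause results — contradiction.
Every branch closes, so no satisfying assignment exists.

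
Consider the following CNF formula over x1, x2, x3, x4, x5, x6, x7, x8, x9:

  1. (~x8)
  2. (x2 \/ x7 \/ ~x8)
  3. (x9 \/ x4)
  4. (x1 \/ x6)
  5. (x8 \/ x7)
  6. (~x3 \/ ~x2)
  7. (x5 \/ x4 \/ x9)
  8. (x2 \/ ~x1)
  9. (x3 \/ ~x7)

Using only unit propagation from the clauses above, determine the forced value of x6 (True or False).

(~x8) stands alone — x8 = False.
In (x8 \/ x7), x8 is now false; x7 must hold, so x7 = True.
(~x7 \/ x3): since x7 = True, the clause reduces to (x3). x3 = True.
In (~x3 \/ ~x2), ~x3 is now false; ~x2 must hold, so x2 = False.
(~x1 \/ x2): since x2 = False, the clause reduces to (~x1). x1 = False.
(x1 \/ x6): since x1 = False, the clause reduces to (x6). x6 = True.

True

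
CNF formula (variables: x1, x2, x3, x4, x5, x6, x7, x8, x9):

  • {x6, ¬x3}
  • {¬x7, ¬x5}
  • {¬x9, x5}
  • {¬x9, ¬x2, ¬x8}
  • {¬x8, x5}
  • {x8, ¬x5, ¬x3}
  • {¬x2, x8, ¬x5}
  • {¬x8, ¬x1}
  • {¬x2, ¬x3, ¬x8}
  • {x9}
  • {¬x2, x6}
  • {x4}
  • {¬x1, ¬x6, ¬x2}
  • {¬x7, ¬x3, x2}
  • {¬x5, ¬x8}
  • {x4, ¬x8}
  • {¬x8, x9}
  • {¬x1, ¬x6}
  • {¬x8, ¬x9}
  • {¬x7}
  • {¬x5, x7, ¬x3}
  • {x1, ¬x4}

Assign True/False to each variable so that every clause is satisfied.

Unit propagation: (x9) forces x9 = True.
(x5) is a unit clause, so x5 = True.
Unit propagation: (¬x7) forces x7 = False.
(x4) is a unit clause, so x4 = True.
Unit propagation: (¬x8) forces x8 = False.
The clause (¬x3) is unit: x3 must be False.
Unit propagation: (¬x2) forces x2 = False.
Unit propagation: (x1) forces x1 = True.
(¬x6) is a unit clause, so x6 = False.

x1=True  x2=False  x3=False  x4=True  x5=True  x6=False  x7=False  x8=False  x9=True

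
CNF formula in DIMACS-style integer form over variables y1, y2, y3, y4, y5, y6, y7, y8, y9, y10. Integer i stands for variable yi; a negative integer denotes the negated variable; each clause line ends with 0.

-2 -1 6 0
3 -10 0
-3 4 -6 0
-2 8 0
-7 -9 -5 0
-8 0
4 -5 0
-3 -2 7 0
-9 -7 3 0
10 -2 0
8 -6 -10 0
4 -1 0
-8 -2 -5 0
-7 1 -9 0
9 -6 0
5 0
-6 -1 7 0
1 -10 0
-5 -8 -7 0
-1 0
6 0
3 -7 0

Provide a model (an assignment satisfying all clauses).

The clause (~y8) is unit: y8 must be False.
Unit propagation: (~y2) forces y2 = False.
Unit propagation: (y5) forces y5 = True.
Unit propagation: (y4) forces y4 = True.
Unit propagation: (~y1) forces y1 = False.
The clause (~y10) is unit: y10 must be False.
Unit propagation: (y6) forces y6 = True.
Unit propagation: (y9) forces y9 = True.
(~y7) is a unit clause, so y7 = False.
y3 is now unconstrained; take y3 = False.
Every clause has at least one true literal under this assignment.

y1 = 0, y2 = 0, y3 = 0, y4 = 1, y5 = 1, y6 = 1, y7 = 0, y8 = 0, y9 = 1, y10 = 0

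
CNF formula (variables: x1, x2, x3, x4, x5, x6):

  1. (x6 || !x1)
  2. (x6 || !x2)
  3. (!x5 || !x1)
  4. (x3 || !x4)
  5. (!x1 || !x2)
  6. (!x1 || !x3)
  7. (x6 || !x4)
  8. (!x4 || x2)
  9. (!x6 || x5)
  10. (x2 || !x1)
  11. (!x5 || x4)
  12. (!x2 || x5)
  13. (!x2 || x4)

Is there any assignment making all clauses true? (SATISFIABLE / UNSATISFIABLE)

x1 occurs only negated in the remaining clauses — set x1 = False.
Set x2 = True and propagate.
  then x6 is forced to True.
  then x5 is forced to True.
  then x4 is forced to True.
  then x3 is forced to True.
Every clause has at least one true literal under this assignment.
So x1=False  x2=True  x3=True  x4=True  x5=True  x6=True is a satisfying assignment.

SATISFIABLE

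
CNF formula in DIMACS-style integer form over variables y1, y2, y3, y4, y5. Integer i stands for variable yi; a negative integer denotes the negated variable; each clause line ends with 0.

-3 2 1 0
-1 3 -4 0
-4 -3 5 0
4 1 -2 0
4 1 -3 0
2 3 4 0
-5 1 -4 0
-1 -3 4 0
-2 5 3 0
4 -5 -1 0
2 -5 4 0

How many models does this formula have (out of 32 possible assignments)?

3

Satisfying assignments:
  y1=0 y2=0 y3=0 y4=1 y5=0
  y1=1 y2=0 y3=1 y4=1 y5=1
  y1=1 y2=1 y3=1 y4=1 y5=1
That's 3 in total.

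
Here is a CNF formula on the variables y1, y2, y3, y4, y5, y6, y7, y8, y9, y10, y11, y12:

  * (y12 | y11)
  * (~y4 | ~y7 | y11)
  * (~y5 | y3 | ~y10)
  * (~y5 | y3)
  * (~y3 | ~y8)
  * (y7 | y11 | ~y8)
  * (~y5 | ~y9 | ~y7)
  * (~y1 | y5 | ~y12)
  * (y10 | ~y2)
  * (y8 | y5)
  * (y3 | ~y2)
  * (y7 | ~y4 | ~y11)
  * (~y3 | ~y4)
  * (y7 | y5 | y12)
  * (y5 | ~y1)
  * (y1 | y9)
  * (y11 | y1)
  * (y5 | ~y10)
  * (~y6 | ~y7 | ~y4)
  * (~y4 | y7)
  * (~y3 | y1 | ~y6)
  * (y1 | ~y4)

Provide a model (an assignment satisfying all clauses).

Pure literal: y2 appears only negated; assign y2 = False.
y4 occurs only negated in the remaining clauses — set y4 = False.
Set y1 = True and propagate.
  then y5 is forced to True.
  then y3 is forced to True.
  then y8 is forced to False.
The remaining clauses are satisfied by y6 = True, y7 = True, y9 = False, y10 = True, y11 = True, y12 = True.

y1=True, y2=False, y3=True, y4=False, y5=True, y6=True, y7=True, y8=False, y9=False, y10=True, y11=True, y12=True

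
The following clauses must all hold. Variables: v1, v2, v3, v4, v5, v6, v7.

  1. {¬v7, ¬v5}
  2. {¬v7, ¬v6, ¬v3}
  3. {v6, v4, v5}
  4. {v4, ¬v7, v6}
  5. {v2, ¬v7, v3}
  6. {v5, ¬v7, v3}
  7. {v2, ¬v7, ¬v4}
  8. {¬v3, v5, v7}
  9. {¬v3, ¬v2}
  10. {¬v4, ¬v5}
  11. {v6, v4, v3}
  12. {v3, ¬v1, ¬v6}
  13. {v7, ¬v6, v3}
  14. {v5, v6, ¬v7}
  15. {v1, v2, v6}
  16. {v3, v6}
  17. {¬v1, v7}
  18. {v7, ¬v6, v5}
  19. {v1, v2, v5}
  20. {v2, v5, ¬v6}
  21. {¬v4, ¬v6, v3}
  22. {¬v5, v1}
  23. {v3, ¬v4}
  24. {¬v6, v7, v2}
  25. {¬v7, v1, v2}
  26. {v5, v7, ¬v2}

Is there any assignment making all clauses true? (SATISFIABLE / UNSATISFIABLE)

UNSATISFIABLE

v7 = True:
  propagation gives v5=False, v3=True, v6=False; an empty clause results — contradiction.
v7 = False:
  propagation gives v1=False, v5=False, v3=False, v6=False; an empty clause results — contradiction.
Every branch closes, so no satisfying assignment exists.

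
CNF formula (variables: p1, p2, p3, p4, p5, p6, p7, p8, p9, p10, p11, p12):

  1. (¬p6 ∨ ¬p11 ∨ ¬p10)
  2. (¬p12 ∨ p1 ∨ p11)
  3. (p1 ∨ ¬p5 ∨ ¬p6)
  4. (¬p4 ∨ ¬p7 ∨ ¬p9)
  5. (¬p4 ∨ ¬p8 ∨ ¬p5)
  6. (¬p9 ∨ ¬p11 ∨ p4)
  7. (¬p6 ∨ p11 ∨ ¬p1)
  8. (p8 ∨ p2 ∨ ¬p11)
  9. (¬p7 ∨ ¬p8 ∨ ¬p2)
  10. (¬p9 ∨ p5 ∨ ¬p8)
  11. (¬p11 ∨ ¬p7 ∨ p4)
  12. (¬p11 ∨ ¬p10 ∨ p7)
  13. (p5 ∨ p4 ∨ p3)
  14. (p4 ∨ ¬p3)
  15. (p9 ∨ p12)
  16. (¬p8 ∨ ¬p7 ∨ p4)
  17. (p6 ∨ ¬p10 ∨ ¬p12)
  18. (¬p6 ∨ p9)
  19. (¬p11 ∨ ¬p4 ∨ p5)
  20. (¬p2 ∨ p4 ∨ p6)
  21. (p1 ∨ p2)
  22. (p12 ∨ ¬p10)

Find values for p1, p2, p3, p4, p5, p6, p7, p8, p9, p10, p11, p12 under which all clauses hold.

p1=1, p2=0, p3=0, p4=1, p5=0, p6=0, p7=1, p8=0, p9=0, p10=0, p11=0, p12=1

Check each clause:
  1. (¬p6 ∨ ¬p10 ∨ ¬p11) — ¬p6 is true.
  2. (¬p12 ∨ p1 ∨ p11) — p1 is true.
  3. (¬p6 ∨ ¬p5 ∨ p1) — p1 is true.
  4. (¬p7 ∨ ¬p4 ∨ ¬p9) — ¬p9 is true.
  5. (¬p5 ∨ ¬p4 ∨ ¬p8) — ¬p8 is true.
  6. (p4 ∨ ¬p9 ∨ ¬p11) — p4 is true.
  7. (p11 ∨ ¬p6 ∨ ¬p1) — ¬p6 is true.
  8. (p8 ∨ ¬p11 ∨ p2) — ¬p11 is true.
  9. (¬p8 ∨ ¬p2 ∨ ¬p7) — ¬p8 is true.
  10. (p5 ∨ ¬p9 ∨ ¬p8) — ¬p8 is true.
  11. (¬p7 ∨ p4 ∨ ¬p11) — p4 is true.
  12. (¬p10 ∨ ¬p11 ∨ p7) — ¬p11 is true.
  13. (p5 ∨ p4 ∨ p3) — p4 is true.
  14. (¬p3 ∨ p4) — p4 is true.
  15. (p9 ∨ p12) — p12 is true.
  16. (p4 ∨ ¬p8 ∨ ¬p7) — ¬p8 is true.
  17. (p6 ∨ ¬p10 ∨ ¬p12) — ¬p10 is true.
  18. (p9 ∨ ¬p6) — ¬p6 is true.
  19. (¬p11 ∨ ¬p4 ∨ p5) — ¬p11 is true.
  20. (¬p2 ∨ p4 ∨ p6) — p4 is true.
  21. (p1 ∨ p2) — p1 is true.
  22. (¬p10 ∨ p12) — p12 is true.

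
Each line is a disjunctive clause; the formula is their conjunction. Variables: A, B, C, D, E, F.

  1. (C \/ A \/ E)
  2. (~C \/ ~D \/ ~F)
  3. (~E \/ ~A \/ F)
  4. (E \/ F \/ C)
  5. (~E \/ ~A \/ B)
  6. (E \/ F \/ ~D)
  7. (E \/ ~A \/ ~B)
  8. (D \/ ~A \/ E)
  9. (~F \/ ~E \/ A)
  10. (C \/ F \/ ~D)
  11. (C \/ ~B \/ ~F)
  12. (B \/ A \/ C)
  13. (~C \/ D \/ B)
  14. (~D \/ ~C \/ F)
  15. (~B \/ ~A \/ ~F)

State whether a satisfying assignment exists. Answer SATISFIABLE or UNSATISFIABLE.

SATISFIABLE

Branch on A: take A = False.
Try B = True.
The remaining clauses are satisfied by C = True, D = False, E = False, F = False.
So A=0, B=1, C=1, D=0, E=0, F=0 is a satisfying assignment.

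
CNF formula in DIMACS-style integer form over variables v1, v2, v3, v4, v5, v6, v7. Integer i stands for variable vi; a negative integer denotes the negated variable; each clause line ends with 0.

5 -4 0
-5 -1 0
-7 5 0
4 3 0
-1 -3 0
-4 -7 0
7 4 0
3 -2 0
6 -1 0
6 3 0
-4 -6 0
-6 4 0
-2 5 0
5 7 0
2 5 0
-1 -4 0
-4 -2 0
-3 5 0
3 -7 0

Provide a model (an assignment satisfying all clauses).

v1 = 0, v2 = 0, v3 = 1, v4 = 0, v5 = 1, v6 = 0, v7 = 1

Check each clause:
  1. (!v4 || v5) — !v4 is true.
  2. (!v5 || !v1) — !v1 is true.
  3. (v5 || !v7) — v5 is true.
  4. (v3 || v4) — v3 is true.
  5. (!v1 || !v3) — !v1 is true.
  6. (!v7 || !v4) — !v4 is true.
  7. (v7 || v4) — v7 is true.
  8. (v3 || !v2) — v3 is true.
  9. (v6 || !v1) — !v1 is true.
  10. (v6 || v3) — v3 is true.
  11. (!v4 || !v6) — !v6 is true.
  12. (v4 || !v6) — !v6 is true.
  13. (v5 || !v2) — v5 is true.
  14. (v7 || v5) — v5 is true.
  15. (v5 || v2) — v5 is true.
  16. (!v4 || !v1) — !v4 is true.
  17. (!v4 || !v2) — !v4 is true.
  18. (v5 || !v3) — v5 is true.
  19. (!v7 || v3) — v3 is true.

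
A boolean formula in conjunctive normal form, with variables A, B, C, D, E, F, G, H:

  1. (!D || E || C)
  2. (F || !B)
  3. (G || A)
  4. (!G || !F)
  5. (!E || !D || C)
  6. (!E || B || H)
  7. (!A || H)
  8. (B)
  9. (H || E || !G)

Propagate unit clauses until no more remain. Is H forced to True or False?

Unit clause (B) sets B = True.
(F || !B): since B = True, the clause reduces to (F). F = True.
(!G || !F): since F = True, the clause reduces to (!G). G = False.
(G || A): since G = False, the clause reduces to (A). A = True.
(!A || H) with A = True leaves only H, so H = True.

True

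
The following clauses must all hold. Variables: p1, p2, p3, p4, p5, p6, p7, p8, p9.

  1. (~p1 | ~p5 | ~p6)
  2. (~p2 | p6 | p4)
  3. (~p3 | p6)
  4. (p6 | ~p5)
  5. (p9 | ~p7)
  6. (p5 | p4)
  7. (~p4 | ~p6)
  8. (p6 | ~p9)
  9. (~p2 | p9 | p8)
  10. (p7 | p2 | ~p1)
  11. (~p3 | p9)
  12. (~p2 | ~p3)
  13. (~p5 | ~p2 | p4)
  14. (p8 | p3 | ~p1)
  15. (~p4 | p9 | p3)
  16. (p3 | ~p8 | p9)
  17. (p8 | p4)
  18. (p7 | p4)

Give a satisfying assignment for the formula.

p1 = F, p2 = F, p3 = T, p4 = F, p5 = T, p6 = T, p7 = T, p8 = T, p9 = T

Pure literal: p1 appears only negated; assign p1 = False.
Set p2 = False and propagate.
For the remaining variables, p3 = True, p4 = False, p5 = True, p6 = True, p7 = True, p8 = True, p9 = True works.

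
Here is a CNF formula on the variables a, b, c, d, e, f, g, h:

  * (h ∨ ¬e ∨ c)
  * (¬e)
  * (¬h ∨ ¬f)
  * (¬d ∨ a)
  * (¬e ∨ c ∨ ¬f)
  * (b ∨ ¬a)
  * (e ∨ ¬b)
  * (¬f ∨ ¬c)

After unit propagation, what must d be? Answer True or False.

Unit clause (¬e) sets e = False.
In (e ∨ ¬b), e is now false; ¬b must hold, so b = False.
In (b ∨ ¬a), b is now false; ¬a must hold, so a = False.
From (a ∨ ¬d) and a = False: d = False.

False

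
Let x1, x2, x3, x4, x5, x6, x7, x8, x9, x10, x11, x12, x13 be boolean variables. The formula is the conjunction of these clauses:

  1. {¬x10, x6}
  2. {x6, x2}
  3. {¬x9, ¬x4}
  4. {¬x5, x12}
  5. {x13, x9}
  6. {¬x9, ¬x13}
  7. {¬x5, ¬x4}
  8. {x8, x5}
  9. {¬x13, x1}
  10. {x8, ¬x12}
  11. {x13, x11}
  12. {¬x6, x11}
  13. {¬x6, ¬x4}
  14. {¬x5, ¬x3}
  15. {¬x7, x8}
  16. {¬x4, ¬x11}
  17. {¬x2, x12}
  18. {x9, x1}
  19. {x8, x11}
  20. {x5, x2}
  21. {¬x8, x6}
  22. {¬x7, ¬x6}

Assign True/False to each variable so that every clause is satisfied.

x3 occurs only negated in the remaining clauses — set x3 = False.
Pure literal: x4 appears only negated; assign x4 = False.
Try x1 = False.
  then x13 is forced to False.
  then x9 is forced to True.
  then x11 is forced to True.
For the remaining variables, x2 = True, x5 = True, x6 = True, x7 = False, x8 = True, x10 = False, x12 = True works.

x1=F, x2=T, x3=F, x4=F, x5=T, x6=T, x7=F, x8=T, x9=T, x10=F, x11=T, x12=T, x13=F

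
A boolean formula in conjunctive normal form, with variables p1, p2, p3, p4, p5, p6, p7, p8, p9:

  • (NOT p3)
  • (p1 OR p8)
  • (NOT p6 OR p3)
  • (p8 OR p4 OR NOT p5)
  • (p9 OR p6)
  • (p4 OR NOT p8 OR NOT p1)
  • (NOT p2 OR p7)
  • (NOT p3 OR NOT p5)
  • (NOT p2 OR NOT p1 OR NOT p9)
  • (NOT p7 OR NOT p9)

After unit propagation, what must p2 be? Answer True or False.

(NOT p3) stands alone — p3 = False.
(NOT p6 OR p3): since p3 = False, the clause reduces to (NOT p6). p6 = False.
(p9 OR p6) with p6 = False leaves only p9, so p9 = True.
In (NOT p7 OR NOT p9), NOT p9 is now false; NOT p7 must hold, so p7 = False.
(NOT p2 OR p7) with p7 = False leaves only NOT p2, so p2 = False.

False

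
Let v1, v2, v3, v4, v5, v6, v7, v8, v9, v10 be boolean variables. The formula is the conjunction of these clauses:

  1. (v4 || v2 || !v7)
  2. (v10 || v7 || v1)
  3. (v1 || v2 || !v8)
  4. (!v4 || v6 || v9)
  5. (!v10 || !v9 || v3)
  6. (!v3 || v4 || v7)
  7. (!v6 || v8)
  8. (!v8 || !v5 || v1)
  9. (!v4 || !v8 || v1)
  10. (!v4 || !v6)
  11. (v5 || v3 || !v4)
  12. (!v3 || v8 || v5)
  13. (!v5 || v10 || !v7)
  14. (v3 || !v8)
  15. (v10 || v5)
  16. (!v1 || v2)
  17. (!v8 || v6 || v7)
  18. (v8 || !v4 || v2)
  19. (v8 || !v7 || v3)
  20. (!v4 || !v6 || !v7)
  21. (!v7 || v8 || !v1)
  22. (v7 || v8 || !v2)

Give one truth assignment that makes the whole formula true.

Try v1 = True.
  then v2 is forced to True.
For the remaining variables, v3 = True, v4 = False, v5 = False, v6 = False, v7 = True, v8 = True, v9 = True, v10 = True works.

v1 = 1  v2 = 1  v3 = 1  v4 = 0  v5 = 0  v6 = 0  v7 = 1  v8 = 1  v9 = 1  v10 = 1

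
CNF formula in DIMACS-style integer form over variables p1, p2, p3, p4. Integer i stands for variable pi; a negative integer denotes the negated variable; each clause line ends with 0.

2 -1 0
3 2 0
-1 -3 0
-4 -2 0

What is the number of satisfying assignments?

5

Satisfying assignments:
  p1=0 p2=0 p3=1 p4=0
  p1=0 p2=0 p3=1 p4=1
  p1=0 p2=1 p3=0 p4=0
  p1=0 p2=1 p3=1 p4=0
  p1=1 p2=1 p3=0 p4=0
That's 5 in total.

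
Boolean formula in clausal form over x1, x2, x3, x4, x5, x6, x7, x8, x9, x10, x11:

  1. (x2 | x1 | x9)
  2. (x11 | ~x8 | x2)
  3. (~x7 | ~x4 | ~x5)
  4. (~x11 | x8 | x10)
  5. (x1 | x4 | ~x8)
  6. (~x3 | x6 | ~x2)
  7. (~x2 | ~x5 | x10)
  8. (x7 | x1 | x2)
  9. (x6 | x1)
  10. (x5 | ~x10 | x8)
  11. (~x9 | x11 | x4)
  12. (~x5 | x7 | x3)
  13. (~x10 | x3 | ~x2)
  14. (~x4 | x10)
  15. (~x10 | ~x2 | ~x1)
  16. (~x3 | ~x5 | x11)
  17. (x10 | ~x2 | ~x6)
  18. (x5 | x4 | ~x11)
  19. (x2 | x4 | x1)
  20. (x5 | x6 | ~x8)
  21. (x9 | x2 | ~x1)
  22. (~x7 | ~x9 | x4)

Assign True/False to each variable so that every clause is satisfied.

Branch on x1: take x1 = False.
  then x6 is forced to True.
For the remaining variables, x2 = True, x3 = True, x4 = True, x5 = False, x7 = False, x8 = True, x9 = False, x10 = True, x11 = True works.
Every clause has at least one true literal under this assignment.

x1=False, x2=True, x3=True, x4=True, x5=False, x6=True, x7=False, x8=True, x9=False, x10=True, x11=True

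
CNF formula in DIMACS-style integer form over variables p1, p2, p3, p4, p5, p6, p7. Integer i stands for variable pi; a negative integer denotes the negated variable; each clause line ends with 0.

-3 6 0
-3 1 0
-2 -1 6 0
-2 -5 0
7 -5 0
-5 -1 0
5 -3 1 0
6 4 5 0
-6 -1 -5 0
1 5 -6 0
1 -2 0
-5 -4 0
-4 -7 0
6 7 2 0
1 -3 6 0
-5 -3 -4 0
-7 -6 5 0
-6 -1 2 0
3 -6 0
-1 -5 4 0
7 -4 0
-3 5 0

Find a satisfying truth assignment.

Set p1 = False and propagate.
  then p3 is forced to False.
  then p2 is forced to False.
  then p6 is forced to False.
  then p7 is forced to True.
  then p4 is forced to False.
  then p5 is forced to True.
Every clause has at least one true literal under this assignment.

p1 = False  p2 = False  p3 = False  p4 = False  p5 = True  p6 = False  p7 = True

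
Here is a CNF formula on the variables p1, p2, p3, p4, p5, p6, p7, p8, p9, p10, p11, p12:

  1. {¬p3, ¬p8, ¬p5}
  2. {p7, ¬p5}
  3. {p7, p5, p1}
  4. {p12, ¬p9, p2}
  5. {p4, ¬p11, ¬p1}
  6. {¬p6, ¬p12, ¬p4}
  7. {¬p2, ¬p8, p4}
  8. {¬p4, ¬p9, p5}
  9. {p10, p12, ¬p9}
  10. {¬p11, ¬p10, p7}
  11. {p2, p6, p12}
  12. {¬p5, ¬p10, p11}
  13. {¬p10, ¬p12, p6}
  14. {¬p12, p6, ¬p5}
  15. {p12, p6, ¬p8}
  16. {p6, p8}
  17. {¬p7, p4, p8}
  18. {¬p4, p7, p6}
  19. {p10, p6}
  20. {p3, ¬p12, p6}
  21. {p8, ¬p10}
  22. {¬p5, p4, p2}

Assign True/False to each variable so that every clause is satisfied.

p9 occurs only negated in the remaining clauses — set p9 = False.
Set p1 = True and propagate.
The remaining clauses are satisfied by p2 = False, p3 = True, p4 = True, p5 = False, p6 = True, p7 = False, p8 = False, p10 = False, p11 = True, p12 = False.

p1=True, p2=False, p3=True, p4=True, p5=False, p6=True, p7=False, p8=False, p9=False, p10=False, p11=True, p12=False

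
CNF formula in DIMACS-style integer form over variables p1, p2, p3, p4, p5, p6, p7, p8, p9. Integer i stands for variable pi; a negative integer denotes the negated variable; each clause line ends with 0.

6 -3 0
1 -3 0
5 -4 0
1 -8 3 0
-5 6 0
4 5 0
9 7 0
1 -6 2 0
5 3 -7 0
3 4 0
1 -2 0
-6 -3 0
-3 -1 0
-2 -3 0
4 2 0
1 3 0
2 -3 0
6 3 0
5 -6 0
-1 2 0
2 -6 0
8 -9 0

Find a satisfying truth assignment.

p1=T, p2=T, p3=F, p4=T, p5=T, p6=T, p7=T, p8=F, p9=F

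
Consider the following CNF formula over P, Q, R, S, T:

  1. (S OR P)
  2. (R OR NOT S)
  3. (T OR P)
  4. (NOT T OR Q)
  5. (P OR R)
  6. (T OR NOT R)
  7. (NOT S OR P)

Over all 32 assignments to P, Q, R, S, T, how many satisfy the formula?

The models are:
  P=1 Q=0 R=0 S=0 T=0
  P=1 Q=1 R=0 S=0 T=0
  P=1 Q=1 R=0 S=0 T=1
  P=1 Q=1 R=1 S=0 T=1
  P=1 Q=1 R=1 S=1 T=1
Count: 5.

5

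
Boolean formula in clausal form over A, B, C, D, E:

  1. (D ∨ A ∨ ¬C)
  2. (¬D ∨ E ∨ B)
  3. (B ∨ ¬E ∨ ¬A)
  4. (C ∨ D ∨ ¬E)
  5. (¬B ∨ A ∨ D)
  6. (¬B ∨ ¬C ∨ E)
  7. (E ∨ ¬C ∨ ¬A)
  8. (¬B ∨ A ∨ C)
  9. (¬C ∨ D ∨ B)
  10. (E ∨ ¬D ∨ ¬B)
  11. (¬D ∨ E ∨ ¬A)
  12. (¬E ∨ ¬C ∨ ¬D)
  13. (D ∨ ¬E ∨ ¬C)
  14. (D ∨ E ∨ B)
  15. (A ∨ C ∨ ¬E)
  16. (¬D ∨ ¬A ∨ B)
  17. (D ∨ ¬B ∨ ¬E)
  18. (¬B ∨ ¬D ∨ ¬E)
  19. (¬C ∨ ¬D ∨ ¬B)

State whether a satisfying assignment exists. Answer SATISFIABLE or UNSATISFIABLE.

Set A = True and propagate.
Branch on B: take B = True.
Branch on C: take C = False.
For the remaining variables, D = False, E = False works.
So A=1, B=1, C=0, D=0, E=0 is a satisfying assignment.

SATISFIABLE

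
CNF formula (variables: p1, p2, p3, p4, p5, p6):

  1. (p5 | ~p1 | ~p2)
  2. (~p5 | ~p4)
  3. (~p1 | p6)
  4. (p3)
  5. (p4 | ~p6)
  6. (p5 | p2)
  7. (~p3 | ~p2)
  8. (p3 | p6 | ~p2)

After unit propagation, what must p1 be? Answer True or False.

False

(p3) is a unit clause: p3 = True.
(~p3 | ~p2) with p3 = True leaves only ~p2, so p2 = False.
(p2 | p5): since p2 = False, the clause reduces to (p5). p5 = True.
(~p4 | ~p5) with p5 = True leaves only ~p4, so p4 = False.
(p4 | ~p6): since p4 = False, the clause reduces to (~p6). p6 = False.
In (~p1 | p6), p6 is now false; ~p1 must hold, so p1 = False.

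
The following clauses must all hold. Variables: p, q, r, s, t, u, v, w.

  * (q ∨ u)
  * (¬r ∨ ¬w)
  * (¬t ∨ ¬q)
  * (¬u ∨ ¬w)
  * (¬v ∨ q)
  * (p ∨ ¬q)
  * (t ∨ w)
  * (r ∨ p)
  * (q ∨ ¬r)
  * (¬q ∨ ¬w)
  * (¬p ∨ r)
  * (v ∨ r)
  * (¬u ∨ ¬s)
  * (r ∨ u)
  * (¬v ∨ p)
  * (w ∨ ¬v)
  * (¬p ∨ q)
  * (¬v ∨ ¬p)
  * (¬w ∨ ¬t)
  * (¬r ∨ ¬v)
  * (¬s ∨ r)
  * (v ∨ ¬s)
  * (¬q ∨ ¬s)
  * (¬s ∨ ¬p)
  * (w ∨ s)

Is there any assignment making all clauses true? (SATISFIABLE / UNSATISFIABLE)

UNSATISFIABLE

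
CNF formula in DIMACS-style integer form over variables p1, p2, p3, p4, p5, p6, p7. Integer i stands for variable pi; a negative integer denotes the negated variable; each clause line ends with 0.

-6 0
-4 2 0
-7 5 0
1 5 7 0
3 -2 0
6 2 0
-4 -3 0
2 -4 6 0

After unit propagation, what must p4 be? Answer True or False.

False

(~p6) is a unit clause: p6 = False.
(p2 \/ p6): since p6 = False, the clause reduces to (p2). p2 = True.
From (p3 \/ ~p2) and p2 = True: p3 = True.
From (~p3 \/ ~p4) and p3 = True: p4 = False.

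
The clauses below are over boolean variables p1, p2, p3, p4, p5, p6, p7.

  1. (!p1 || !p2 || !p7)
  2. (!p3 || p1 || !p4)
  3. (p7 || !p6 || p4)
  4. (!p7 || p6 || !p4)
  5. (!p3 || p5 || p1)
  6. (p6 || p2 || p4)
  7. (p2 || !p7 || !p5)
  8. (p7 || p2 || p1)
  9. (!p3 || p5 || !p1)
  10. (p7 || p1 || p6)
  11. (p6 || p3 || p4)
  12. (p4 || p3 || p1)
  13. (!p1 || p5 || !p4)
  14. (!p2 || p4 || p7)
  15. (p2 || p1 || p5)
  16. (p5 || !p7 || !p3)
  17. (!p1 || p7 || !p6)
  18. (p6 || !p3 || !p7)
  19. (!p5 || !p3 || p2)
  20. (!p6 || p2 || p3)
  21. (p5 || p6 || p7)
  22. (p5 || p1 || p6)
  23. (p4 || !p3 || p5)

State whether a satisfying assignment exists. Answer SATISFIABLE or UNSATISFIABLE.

Set p1 = False and propagate.
Set p2 = True and propagate.
The remaining clauses are satisfied by p3 = False, p4 = True, p5 = True, p6 = True, p7 = True.
So p1=F, p2=T, p3=F, p4=T, p5=T, p6=T, p7=T is a satisfying assignment.

SATISFIABLE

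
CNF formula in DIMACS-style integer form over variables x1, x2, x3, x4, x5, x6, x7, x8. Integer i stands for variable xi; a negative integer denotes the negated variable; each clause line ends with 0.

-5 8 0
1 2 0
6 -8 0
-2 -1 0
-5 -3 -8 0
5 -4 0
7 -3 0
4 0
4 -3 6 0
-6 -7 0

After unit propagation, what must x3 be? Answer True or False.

False

(x4) is a unit clause: x4 = True.
From (!x4 || x5) and x4 = True: x5 = True.
In (x8 || !x5), !x5 is now false; x8 must hold, so x8 = True.
From (x6 || !x8) and x8 = True: x6 = True.
From (!x5 || !x8 || !x3) and x8 = True, x5 = True: x3 = False.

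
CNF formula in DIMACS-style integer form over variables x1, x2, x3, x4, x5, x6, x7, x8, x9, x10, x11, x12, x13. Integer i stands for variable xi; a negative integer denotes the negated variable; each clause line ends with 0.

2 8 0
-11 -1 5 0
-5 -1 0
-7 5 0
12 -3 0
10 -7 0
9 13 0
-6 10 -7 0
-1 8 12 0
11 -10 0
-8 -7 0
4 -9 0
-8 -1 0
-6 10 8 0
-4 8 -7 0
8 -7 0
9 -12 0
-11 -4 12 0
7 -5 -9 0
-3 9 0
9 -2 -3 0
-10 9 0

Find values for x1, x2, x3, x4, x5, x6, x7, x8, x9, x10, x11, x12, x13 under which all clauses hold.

Pure literal: x1 appears only negated; assign x1 = False.
Set x2 = False and propagate.
  then x8 is forced to True.
  then x7 is forced to False.
The remaining clauses are satisfied by x3 = True, x4 = True, x5 = False, x6 = True, x9 = True, x10 = True, x11 = True, x12 = True, x13 = False.

x1=F, x2=F, x3=T, x4=T, x5=F, x6=T, x7=F, x8=T, x9=T, x10=T, x11=T, x12=T, x13=F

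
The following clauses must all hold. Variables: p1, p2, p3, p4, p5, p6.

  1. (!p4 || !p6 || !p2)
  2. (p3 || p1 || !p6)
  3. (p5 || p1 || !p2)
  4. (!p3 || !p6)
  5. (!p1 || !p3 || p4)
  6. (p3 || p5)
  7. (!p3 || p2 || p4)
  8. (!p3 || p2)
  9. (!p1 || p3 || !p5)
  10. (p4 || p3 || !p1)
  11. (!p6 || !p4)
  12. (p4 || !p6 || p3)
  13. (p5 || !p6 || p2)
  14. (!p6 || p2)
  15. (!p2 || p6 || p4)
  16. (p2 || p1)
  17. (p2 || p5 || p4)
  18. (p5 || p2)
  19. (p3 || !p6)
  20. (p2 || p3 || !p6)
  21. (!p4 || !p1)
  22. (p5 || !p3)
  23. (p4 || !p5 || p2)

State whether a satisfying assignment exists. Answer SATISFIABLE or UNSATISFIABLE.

Try p1 = False.
  then p2 is forced to True.
  then p5 is forced to True.
The remaining clauses are satisfied by p3 = True, p4 = True, p6 = False.
Every clause has at least one true literal under this assignment.
So p1 = 0, p2 = 1, p3 = 1, p4 = 1, p5 = 1, p6 = 0 is a satisfying assignment.

SATISFIABLE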